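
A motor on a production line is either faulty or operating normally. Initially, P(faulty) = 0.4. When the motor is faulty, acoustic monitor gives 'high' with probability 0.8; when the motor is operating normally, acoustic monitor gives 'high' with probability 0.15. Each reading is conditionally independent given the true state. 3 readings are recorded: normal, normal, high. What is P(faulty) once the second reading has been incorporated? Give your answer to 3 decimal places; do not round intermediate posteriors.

0.036

After 'normal': P(faulty) = 0.2·0.4000 / (0.2·0.4000 + 0.85·0.6000) ≈ 0.1356
After 'normal': P(faulty) = 0.2·0.1356 / (0.2·0.1356 + 0.85·0.8644) ≈ 0.0356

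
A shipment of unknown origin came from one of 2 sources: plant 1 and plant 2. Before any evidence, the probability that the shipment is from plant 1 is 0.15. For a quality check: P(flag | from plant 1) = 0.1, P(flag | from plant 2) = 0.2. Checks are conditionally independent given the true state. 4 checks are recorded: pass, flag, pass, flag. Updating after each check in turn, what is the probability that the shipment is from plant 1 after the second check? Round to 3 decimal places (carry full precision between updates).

After 'pass': P(plant 1) = 0.9·0.1500 / (0.9·0.1500 + 0.8·0.8500) ≈ 0.1656
After 'flag': P(plant 1) = 0.1·0.1656 / (0.1·0.1656 + 0.2·0.8344) ≈ 0.0903

0.090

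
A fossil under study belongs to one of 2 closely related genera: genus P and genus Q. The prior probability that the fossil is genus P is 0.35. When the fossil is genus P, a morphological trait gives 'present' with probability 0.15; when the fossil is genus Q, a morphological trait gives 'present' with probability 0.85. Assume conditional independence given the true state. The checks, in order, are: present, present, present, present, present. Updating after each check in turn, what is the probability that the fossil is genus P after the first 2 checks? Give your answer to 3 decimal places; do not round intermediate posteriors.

0.016

After 'present': P(genus P) = 0.15·0.3500 / (0.15·0.3500 + 0.85·0.6500) ≈ 0.0868
After 'present': P(genus P) = 0.15·0.0868 / (0.15·0.0868 + 0.85·0.9132) ≈ 0.0165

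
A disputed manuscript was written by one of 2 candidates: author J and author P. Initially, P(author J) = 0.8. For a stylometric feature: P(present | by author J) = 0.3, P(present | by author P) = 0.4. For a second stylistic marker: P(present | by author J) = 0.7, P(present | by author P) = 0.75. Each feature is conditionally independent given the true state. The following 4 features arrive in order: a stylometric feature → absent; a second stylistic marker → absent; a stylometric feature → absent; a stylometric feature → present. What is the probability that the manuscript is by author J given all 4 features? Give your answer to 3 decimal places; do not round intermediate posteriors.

Each posterior becomes the prior for the next update.
After a stylometric feature='absent': P(author J) = 0.7·0.8000 / (0.7·0.8000 + 0.6·0.2000) ≈ 0.8235
After a second stylistic marker='absent': P(author J) = 0.3·0.8235 / (0.3·0.8235 + 0.25·0.1765) ≈ 0.8485
After a stylometric feature='absent': P(author J) = 0.7·0.8485 / (0.7·0.8485 + 0.6·0.1515) ≈ 0.8673
After a stylometric feature='present': P(author J) = 0.3·0.8673 / (0.3·0.8673 + 0.4·0.1327) ≈ 0.8305

0.831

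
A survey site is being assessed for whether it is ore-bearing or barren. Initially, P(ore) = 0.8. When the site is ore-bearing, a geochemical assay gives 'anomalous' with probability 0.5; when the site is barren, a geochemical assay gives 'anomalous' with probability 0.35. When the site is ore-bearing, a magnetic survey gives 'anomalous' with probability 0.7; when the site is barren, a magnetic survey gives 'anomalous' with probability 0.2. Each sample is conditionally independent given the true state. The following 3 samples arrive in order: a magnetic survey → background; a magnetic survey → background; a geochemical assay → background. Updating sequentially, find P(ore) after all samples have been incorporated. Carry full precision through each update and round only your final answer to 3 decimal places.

After a magnetic survey='background': P(ore) = 0.3·0.8000 / (0.3·0.8000 + 0.8·0.2000) ≈ 0.6000
After a magnetic survey='background': P(ore) = 0.3·0.6000 / (0.3·0.6000 + 0.8·0.4000) ≈ 0.3600
After a geochemical assay='background': P(ore) = 0.5·0.3600 / (0.5·0.3600 + 0.65·0.6400) ≈ 0.3020

0.302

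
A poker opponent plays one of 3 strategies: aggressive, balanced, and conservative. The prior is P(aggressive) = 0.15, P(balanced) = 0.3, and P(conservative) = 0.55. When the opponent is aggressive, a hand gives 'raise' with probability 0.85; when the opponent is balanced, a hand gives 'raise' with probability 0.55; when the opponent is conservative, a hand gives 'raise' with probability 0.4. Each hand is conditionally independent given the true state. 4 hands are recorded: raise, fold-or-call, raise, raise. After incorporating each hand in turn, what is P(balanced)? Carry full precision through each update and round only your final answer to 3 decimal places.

After 'raise': normaliser = 0.85·0.1500 + 0.55·0.3000 + 0.4·0.5500; P(aggressive) ≈ 0.2488, P(balanced) ≈ 0.3220, P(conservative) ≈ 0.4293
After 'fold-or-call': normaliser = 0.15·0.2488 + 0.45·0.3220 + 0.6·0.4293; P(aggressive) ≈ 0.0849, P(balanced) ≈ 0.3295, P(conservative) ≈ 0.5857
After 'raise': normaliser = 0.85·0.0849 + 0.55·0.3295 + 0.4·0.5857; P(aggressive) ≈ 0.1479, P(balanced) ≈ 0.3716, P(conservative) ≈ 0.4805
After 'raise': normaliser = 0.85·0.1479 + 0.55·0.3716 + 0.4·0.4805; P(aggressive) ≈ 0.2407, P(balanced) ≈ 0.3913, P(conservative) ≈ 0.3680

0.391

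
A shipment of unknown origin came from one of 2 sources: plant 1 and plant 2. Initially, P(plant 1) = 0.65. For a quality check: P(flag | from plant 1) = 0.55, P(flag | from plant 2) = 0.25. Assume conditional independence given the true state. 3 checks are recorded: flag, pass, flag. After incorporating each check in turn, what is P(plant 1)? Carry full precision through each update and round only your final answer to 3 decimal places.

After 'flag': P(plant 1) = 0.55·0.6500 / (0.55·0.6500 + 0.25·0.3500) ≈ 0.8034
After 'pass': P(plant 1) = 0.45·0.8034 / (0.45·0.8034 + 0.75·0.1966) ≈ 0.7103
After 'flag': P(plant 1) = 0.55·0.7103 / (0.55·0.7103 + 0.25·0.2897) ≈ 0.8436

0.844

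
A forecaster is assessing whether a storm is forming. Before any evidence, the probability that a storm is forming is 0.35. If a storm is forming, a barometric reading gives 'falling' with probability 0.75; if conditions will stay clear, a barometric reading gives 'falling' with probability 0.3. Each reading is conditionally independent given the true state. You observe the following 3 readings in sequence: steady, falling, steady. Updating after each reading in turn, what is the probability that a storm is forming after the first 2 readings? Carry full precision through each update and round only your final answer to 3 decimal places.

0.325

After 'steady': P(storm) = 0.25·0.3500 / (0.25·0.3500 + 0.7·0.6500) ≈ 0.1613
After 'falling': P(storm) = 0.75·0.1613 / (0.75·0.1613 + 0.3·0.8387) ≈ 0.3247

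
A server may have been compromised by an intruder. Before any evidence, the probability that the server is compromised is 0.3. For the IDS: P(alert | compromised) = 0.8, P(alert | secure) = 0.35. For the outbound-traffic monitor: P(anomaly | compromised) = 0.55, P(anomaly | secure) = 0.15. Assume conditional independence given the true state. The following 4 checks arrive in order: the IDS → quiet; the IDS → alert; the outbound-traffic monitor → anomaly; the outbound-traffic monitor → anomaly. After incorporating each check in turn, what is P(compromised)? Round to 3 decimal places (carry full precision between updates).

After the IDS='quiet': P(compromised) = 0.2·0.3000 / (0.2·0.3000 + 0.65·0.7000) ≈ 0.1165
After the IDS='alert': P(compromised) = 0.8·0.1165 / (0.8·0.1165 + 0.35·0.8835) ≈ 0.2316
After the outbound-traffic monitor='anomaly': P(compromised) = 0.55·0.2316 / (0.55·0.2316 + 0.15·0.7684) ≈ 0.5250
After the outbound-traffic monitor='anomaly': P(compromised) = 0.55·0.5250 / (0.55·0.5250 + 0.15·0.4750) ≈ 0.8021

0.802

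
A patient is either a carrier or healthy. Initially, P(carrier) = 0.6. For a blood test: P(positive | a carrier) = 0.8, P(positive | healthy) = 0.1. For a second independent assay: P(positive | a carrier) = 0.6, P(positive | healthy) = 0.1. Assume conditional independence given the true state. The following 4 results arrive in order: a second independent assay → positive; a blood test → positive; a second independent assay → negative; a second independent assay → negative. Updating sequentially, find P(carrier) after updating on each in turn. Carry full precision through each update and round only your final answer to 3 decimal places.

After a second independent assay='positive': P(carrier) = 0.6·0.6000 / (0.6·0.6000 + 0.1·0.4000) ≈ 0.9000
After a blood test='positive': P(carrier) = 0.8·0.9000 / (0.8·0.9000 + 0.1·0.1000) ≈ 0.9863
After a second independent assay='negative': P(carrier) = 0.4·0.9863 / (0.4·0.9863 + 0.9·0.0137) ≈ 0.9697
After a second independent assay='negative': P(carrier) = 0.4·0.9697 / (0.4·0.9697 + 0.9·0.0303) ≈ 0.9343

0.934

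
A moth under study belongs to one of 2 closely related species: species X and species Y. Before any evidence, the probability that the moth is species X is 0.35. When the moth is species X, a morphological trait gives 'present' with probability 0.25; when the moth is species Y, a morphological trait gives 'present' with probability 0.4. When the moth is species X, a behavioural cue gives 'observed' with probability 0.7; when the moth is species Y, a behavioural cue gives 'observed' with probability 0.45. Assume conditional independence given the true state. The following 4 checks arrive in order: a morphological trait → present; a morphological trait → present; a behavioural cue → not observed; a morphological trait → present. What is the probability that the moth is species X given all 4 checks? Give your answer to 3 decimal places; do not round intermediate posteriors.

After a morphological trait='present': P(species X) = 0.25·0.3500 / (0.25·0.3500 + 0.4·0.6500) ≈ 0.2518
After a morphological trait='present': P(species X) = 0.25·0.2518 / (0.25·0.2518 + 0.4·0.7482) ≈ 0.1738
After a behavioural cue='not observed': P(species X) = 0.3·0.1738 / (0.3·0.1738 + 0.55·0.8262) ≈ 0.1029
After a morphological trait='present': P(species X) = 0.25·0.1029 / (0.25·0.1029 + 0.4·0.8971) ≈ 0.0669

0.067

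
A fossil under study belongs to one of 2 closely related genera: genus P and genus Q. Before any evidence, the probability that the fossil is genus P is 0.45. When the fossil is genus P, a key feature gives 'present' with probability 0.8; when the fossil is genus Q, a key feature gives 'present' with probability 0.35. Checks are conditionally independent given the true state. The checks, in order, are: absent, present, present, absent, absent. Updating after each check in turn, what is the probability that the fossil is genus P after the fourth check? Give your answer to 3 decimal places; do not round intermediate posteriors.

Apply Bayes' rule sequentially, carrying P(genus P) forward.
After 'absent': P(genus P) = 0.2·0.4500 / (0.2·0.4500 + 0.65·0.5500) ≈ 0.2011
After 'present': P(genus P) = 0.8·0.2011 / (0.8·0.2011 + 0.35·0.7989) ≈ 0.3653
After 'present': P(genus P) = 0.8·0.3653 / (0.8·0.3653 + 0.35·0.6347) ≈ 0.5681
After 'absent': P(genus P) = 0.2·0.5681 / (0.2·0.5681 + 0.65·0.4319) ≈ 0.2881

0.288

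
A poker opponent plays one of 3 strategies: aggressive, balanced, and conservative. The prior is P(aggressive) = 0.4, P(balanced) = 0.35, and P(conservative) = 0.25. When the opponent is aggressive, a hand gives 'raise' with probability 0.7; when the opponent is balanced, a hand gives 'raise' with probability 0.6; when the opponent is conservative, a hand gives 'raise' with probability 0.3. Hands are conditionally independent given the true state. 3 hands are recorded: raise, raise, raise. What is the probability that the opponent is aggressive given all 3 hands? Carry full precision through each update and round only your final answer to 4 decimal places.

After 'raise': normaliser = 0.7·0.4000 + 0.6·0.3500 + 0.3·0.2500; P(aggressive) ≈ 0.4956, P(balanced) ≈ 0.3717, P(conservative) ≈ 0.1327
After 'raise': normaliser = 0.7·0.4956 + 0.6·0.3717 + 0.3·0.1327; P(aggressive) ≈ 0.5689, P(balanced) ≈ 0.3657, P(conservative) ≈ 0.0653
After 'raise': normaliser = 0.7·0.5689 + 0.6·0.3657 + 0.3·0.0653; P(aggressive) ≈ 0.6249, P(balanced) ≈ 0.3443, P(conservative) ≈ 0.0307

0.6249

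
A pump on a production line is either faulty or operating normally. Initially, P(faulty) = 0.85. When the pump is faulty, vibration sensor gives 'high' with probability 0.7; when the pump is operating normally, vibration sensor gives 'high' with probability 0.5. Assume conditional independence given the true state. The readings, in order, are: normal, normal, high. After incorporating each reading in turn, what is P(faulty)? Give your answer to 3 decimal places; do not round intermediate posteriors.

0.741

Each posterior becomes the prior for the next update.
After 'normal': P(faulty) = 0.3·0.8500 / (0.3·0.8500 + 0.5·0.1500) ≈ 0.7727
After 'normal': P(faulty) = 0.3·0.7727 / (0.3·0.7727 + 0.5·0.2273) ≈ 0.6711
After 'high': P(faulty) = 0.7·0.6711 / (0.7·0.6711 + 0.5·0.3289) ≈ 0.7407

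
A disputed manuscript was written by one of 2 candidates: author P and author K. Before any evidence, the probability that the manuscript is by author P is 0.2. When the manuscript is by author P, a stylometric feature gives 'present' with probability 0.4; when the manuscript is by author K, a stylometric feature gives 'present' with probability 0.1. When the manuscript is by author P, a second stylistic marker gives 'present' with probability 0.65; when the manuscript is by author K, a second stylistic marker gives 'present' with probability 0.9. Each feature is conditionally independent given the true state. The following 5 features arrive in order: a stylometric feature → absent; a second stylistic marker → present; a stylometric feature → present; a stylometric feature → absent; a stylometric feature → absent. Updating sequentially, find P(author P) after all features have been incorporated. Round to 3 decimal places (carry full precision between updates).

0.176

After a stylometric feature='absent': P(author P) = 0.6·0.2000 / (0.6·0.2000 + 0.9·0.8000) ≈ 0.1429
After a second stylistic marker='present': P(author P) = 0.65·0.1429 / (0.65·0.1429 + 0.9·0.8571) ≈ 0.1074
After a stylometric feature='present': P(author P) = 0.4·0.1074 / (0.4·0.1074 + 0.1·0.8926) ≈ 0.3250
After a stylometric feature='absent': P(author P) = 0.6·0.3250 / (0.6·0.3250 + 0.9·0.6750) ≈ 0.2430
After a stylometric feature='absent': P(author P) = 0.6·0.2430 / (0.6·0.2430 + 0.9·0.7570) ≈ 0.1763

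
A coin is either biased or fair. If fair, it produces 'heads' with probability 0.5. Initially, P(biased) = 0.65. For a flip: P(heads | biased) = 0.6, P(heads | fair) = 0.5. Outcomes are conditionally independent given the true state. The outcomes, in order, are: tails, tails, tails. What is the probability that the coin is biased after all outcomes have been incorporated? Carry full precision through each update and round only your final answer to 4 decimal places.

Each posterior becomes the prior for the next update.
After 'tails': P(biased) = 0.4·0.6500 / (0.4·0.6500 + 0.5·0.3500) ≈ 0.5977
After 'tails': P(biased) = 0.4·0.5977 / (0.4·0.5977 + 0.5·0.4023) ≈ 0.5431
After 'tails': P(biased) = 0.4·0.5431 / (0.4·0.5431 + 0.5·0.4569) ≈ 0.4874

0.4874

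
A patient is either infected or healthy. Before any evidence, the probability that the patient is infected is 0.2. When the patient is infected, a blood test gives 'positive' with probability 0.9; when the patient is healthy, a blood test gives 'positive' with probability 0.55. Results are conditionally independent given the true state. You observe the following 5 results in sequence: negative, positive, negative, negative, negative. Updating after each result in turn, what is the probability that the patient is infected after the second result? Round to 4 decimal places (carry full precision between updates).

0.0833

After 'negative': P(infected) = 0.1·0.2000 / (0.1·0.2000 + 0.45·0.8000) ≈ 0.0526
After 'positive': P(infected) = 0.9·0.0526 / (0.9·0.0526 + 0.55·0.9474) ≈ 0.0833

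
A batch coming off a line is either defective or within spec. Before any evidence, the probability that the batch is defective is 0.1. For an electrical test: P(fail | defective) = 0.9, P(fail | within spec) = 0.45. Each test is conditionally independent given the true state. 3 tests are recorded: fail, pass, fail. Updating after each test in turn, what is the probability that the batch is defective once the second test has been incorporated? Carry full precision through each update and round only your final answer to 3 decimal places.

After 'fail': P(defective) = 0.9·0.1000 / (0.9·0.1000 + 0.45·0.9000) ≈ 0.1818
After 'pass': P(defective) = 0.1·0.1818 / (0.1·0.1818 + 0.55·0.8182) ≈ 0.0388

0.039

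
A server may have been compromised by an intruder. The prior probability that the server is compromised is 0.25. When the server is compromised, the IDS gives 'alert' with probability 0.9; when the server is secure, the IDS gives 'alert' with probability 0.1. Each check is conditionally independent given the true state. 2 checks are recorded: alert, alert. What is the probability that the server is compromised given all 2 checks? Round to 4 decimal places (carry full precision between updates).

0.9643

After 'alert': P(compromised) = 0.9·0.2500 / (0.9·0.2500 + 0.1·0.7500) ≈ 0.7500
After 'alert': P(compromised) = 0.9·0.7500 / (0.9·0.7500 + 0.1·0.2500) ≈ 0.9643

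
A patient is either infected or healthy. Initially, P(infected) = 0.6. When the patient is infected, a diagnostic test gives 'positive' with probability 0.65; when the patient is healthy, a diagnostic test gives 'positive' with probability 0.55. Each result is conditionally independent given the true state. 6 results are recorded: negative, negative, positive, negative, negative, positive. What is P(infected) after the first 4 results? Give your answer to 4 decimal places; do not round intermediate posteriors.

0.4548

After 'negative': P(infected) = 0.35·0.6000 / (0.35·0.6000 + 0.45·0.4000) ≈ 0.5385
After 'negative': P(infected) = 0.35·0.5385 / (0.35·0.5385 + 0.45·0.4615) ≈ 0.4757
After 'positive': P(infected) = 0.65·0.4757 / (0.65·0.4757 + 0.55·0.5243) ≈ 0.5175
After 'negative': P(infected) = 0.35·0.5175 / (0.35·0.5175 + 0.45·0.4825) ≈ 0.4548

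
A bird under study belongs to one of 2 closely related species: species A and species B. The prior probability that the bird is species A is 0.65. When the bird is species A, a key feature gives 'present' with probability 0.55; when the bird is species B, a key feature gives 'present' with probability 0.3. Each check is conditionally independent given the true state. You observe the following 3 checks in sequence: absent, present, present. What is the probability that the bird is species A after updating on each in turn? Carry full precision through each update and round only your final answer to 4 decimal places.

After 'absent': P(species A) = 0.45·0.6500 / (0.45·0.6500 + 0.7·0.3500) ≈ 0.5442
After 'present': P(species A) = 0.55·0.5442 / (0.55·0.5442 + 0.3·0.4558) ≈ 0.6864
After 'present': P(species A) = 0.55·0.6864 / (0.55·0.6864 + 0.3·0.3136) ≈ 0.8005

0.8005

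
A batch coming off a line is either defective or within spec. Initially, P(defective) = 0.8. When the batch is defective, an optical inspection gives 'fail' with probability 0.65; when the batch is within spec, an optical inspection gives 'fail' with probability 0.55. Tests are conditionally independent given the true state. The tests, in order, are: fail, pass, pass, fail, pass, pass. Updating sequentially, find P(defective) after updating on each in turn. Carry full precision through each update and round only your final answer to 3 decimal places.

0.672

After 'fail': P(defective) = 0.65·0.8000 / (0.65·0.8000 + 0.55·0.2000) ≈ 0.8254
After 'pass': P(defective) = 0.35·0.8254 / (0.35·0.8254 + 0.45·0.1746) ≈ 0.7862
After 'pass': P(defective) = 0.35·0.7862 / (0.35·0.7862 + 0.45·0.2138) ≈ 0.7409
After 'fail': P(defective) = 0.65·0.7409 / (0.65·0.7409 + 0.55·0.2591) ≈ 0.7717
After 'pass': P(defective) = 0.35·0.7717 / (0.35·0.7717 + 0.45·0.2283) ≈ 0.7244
After 'pass': P(defective) = 0.35·0.7244 / (0.35·0.7244 + 0.45·0.2756) ≈ 0.6715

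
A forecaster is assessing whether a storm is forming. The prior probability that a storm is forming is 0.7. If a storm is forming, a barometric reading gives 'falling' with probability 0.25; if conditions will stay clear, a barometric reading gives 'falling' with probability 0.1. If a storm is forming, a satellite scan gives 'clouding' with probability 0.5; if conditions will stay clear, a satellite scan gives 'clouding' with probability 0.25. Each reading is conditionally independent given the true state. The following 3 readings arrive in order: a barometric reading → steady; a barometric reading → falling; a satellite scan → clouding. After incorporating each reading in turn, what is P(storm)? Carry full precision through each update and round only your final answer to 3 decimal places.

0.907

Each posterior becomes the prior for the next update.
After a barometric reading='steady': P(storm) = 0.75·0.7000 / (0.75·0.7000 + 0.9·0.3000) ≈ 0.6604
After a barometric reading='falling': P(storm) = 0.25·0.6604 / (0.25·0.6604 + 0.1·0.3396) ≈ 0.8294
After a satellite scan='clouding': P(storm) = 0.5·0.8294 / (0.5·0.8294 + 0.25·0.1706) ≈ 0.9067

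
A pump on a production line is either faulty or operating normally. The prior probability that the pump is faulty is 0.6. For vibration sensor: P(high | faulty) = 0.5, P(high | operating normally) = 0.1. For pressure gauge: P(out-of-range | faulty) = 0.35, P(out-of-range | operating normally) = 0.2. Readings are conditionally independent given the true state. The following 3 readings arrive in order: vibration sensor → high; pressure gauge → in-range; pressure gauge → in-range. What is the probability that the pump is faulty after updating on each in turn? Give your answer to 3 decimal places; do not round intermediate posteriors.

0.832

Apply Bayes' rule sequentially, carrying P(faulty) forward.
After vibration sensor='high': P(faulty) = 0.5·0.6000 / (0.5·0.6000 + 0.1·0.4000) ≈ 0.8824
After pressure gauge='in-range': P(faulty) = 0.65·0.8824 / (0.65·0.8824 + 0.8·0.1176) ≈ 0.8590
After pressure gauge='in-range': P(faulty) = 0.65·0.8590 / (0.65·0.8590 + 0.8·0.1410) ≈ 0.8320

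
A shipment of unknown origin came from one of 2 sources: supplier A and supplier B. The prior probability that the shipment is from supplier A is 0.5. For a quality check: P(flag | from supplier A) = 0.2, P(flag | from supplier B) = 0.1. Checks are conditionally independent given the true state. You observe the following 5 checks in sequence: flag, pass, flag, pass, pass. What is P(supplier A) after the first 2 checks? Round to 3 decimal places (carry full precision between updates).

Apply Bayes' rule sequentially, carrying P(supplier A) forward.
After 'flag': P(supplier A) = 0.2·0.5000 / (0.2·0.5000 + 0.1·0.5000) ≈ 0.6667
After 'pass': P(supplier A) = 0.8·0.6667 / (0.8·0.6667 + 0.9·0.3333) ≈ 0.6400

0.640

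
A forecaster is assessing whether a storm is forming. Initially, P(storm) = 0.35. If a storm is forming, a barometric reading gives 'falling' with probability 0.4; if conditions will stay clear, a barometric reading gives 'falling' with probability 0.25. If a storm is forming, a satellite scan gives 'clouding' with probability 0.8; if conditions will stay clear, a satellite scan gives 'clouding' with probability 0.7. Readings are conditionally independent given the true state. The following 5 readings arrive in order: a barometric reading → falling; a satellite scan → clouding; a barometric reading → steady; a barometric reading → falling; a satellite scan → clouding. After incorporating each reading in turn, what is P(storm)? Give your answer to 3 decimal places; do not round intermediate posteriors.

Apply Bayes' rule sequentially, carrying P(storm) forward.
After a barometric reading='falling': P(storm) = 0.4·0.3500 / (0.4·0.3500 + 0.25·0.6500) ≈ 0.4628
After a satellite scan='clouding': P(storm) = 0.8·0.4628 / (0.8·0.4628 + 0.7·0.5372) ≈ 0.4961
After a barometric reading='steady': P(storm) = 0.6·0.4961 / (0.6·0.4961 + 0.75·0.5039) ≈ 0.4406
After a barometric reading='falling': P(storm) = 0.4·0.4406 / (0.4·0.4406 + 0.25·0.5594) ≈ 0.5576
After a satellite scan='clouding': P(storm) = 0.8·0.5576 / (0.8·0.5576 + 0.7·0.4424) ≈ 0.5902

0.590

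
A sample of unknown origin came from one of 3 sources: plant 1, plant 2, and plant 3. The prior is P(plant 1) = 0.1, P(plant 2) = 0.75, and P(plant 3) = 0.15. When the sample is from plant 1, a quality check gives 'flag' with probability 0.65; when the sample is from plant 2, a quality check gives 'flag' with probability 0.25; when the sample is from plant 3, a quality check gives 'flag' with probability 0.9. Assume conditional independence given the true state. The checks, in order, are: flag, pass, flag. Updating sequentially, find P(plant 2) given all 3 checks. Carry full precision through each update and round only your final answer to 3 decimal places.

0.566

After 'flag': normaliser = 0.65·0.1000 + 0.25·0.7500 + 0.9·0.1500; P(plant 1) ≈ 0.1677, P(plant 2) ≈ 0.4839, P(plant 3) ≈ 0.3484
After 'pass': normaliser = 0.35·0.1677 + 0.75·0.4839 + 0.1·0.3484; P(plant 1) ≈ 0.1286, P(plant 2) ≈ 0.7951, P(plant 3) ≈ 0.0763
After 'flag': normaliser = 0.65·0.1286 + 0.25·0.7951 + 0.9·0.0763; P(plant 1) ≈ 0.2381, P(plant 2) ≈ 0.5662, P(plant 3) ≈ 0.1957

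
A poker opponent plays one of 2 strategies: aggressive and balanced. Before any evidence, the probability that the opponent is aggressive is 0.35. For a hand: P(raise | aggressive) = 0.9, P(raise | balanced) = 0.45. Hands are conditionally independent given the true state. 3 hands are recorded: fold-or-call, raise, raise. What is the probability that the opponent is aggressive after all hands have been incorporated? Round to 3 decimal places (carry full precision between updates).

0.281

Each posterior becomes the prior for the next update.
After 'fold-or-call': P(aggressive) = 0.1·0.3500 / (0.1·0.3500 + 0.55·0.6500) ≈ 0.0892
After 'raise': P(aggressive) = 0.9·0.0892 / (0.9·0.0892 + 0.45·0.9108) ≈ 0.1637
After 'raise': P(aggressive) = 0.9·0.1637 / (0.9·0.1637 + 0.45·0.8363) ≈ 0.2814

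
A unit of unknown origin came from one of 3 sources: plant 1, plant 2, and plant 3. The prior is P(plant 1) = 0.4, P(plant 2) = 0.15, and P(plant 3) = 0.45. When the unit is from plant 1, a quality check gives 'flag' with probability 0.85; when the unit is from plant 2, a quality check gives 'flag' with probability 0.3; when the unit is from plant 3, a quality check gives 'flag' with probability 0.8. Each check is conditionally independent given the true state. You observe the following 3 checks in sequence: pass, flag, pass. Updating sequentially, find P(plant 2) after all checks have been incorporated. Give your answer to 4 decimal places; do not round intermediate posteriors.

After 'pass': normaliser = 0.15·0.4000 + 0.7·0.1500 + 0.2·0.4500; P(plant 1) ≈ 0.2353, P(plant 2) ≈ 0.4118, P(plant 3) ≈ 0.3529
After 'flag': normaliser = 0.85·0.2353 + 0.3·0.4118 + 0.8·0.3529; P(plant 1) ≈ 0.3301, P(plant 2) ≈ 0.2039, P(plant 3) ≈ 0.4660
After 'pass': normaliser = 0.15·0.3301 + 0.7·0.2039 + 0.2·0.4660; P(plant 1) ≈ 0.1735, P(plant 2) ≈ 0.5000, P(plant 3) ≈ 0.3265

0.5000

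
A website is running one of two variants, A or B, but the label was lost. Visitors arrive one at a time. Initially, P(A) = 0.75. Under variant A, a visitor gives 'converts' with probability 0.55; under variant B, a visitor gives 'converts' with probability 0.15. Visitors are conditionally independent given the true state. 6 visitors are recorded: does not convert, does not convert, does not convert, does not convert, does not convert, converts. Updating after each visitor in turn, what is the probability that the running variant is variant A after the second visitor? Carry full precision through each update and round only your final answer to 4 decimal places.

0.4568

Apply Bayes' rule sequentially, carrying P(A) forward.
After 'does not convert': P(A) = 0.45·0.7500 / (0.45·0.7500 + 0.85·0.2500) ≈ 0.6136
After 'does not convert': P(A) = 0.45·0.6136 / (0.45·0.6136 + 0.85·0.3864) ≈ 0.4568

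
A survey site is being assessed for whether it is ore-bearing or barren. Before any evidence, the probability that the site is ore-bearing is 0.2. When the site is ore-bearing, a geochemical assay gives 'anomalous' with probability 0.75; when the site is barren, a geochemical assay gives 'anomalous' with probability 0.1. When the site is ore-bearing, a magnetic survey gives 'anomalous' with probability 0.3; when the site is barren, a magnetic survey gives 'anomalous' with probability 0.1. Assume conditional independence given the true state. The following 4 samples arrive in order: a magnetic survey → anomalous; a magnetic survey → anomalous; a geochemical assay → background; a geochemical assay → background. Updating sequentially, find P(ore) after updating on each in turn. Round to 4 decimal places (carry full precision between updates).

Apply Bayes' rule sequentially, carrying P(ore) forward.
After a magnetic survey='anomalous': P(ore) = 0.3·0.2000 / (0.3·0.2000 + 0.1·0.8000) ≈ 0.4286
After a magnetic survey='anomalous': P(ore) = 0.3·0.4286 / (0.3·0.4286 + 0.1·0.5714) ≈ 0.6923
After a geochemical assay='background': P(ore) = 0.25·0.6923 / (0.25·0.6923 + 0.9·0.3077) ≈ 0.3846
After a geochemical assay='background': P(ore) = 0.25·0.3846 / (0.25·0.3846 + 0.9·0.6154) ≈ 0.1479

0.1479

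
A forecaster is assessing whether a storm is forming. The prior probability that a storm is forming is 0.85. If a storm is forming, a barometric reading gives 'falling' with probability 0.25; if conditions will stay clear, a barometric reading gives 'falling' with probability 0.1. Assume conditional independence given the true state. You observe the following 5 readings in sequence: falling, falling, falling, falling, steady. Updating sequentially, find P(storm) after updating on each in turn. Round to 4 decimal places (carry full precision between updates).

Each posterior becomes the prior for the next update.
After 'falling': P(storm) = 0.25·0.8500 / (0.25·0.8500 + 0.1·0.1500) ≈ 0.9341
After 'falling': P(storm) = 0.25·0.9341 / (0.25·0.9341 + 0.1·0.0659) ≈ 0.9725
After 'falling': P(storm) = 0.25·0.9725 / (0.25·0.9725 + 0.1·0.0275) ≈ 0.9888
After 'falling': P(storm) = 0.25·0.9888 / (0.25·0.9888 + 0.1·0.0112) ≈ 0.9955
After 'steady': P(storm) = 0.75·0.9955 / (0.75·0.9955 + 0.9·0.0045) ≈ 0.9946

0.9946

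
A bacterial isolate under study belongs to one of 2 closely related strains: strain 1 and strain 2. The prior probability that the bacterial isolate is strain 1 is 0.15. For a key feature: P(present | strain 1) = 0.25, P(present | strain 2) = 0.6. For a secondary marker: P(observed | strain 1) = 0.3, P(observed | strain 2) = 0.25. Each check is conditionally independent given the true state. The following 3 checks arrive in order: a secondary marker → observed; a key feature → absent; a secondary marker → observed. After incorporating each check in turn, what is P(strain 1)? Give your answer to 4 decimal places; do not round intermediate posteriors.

Apply Bayes' rule sequentially, carrying P(strain 1) forward.
After a secondary marker='observed': P(strain 1) = 0.3·0.1500 / (0.3·0.1500 + 0.25·0.8500) ≈ 0.1748
After a key feature='absent': P(strain 1) = 0.75·0.1748 / (0.75·0.1748 + 0.4·0.8252) ≈ 0.2842
After a secondary marker='observed': P(strain 1) = 0.3·0.2842 / (0.3·0.2842 + 0.25·0.7158) ≈ 0.3227

0.3227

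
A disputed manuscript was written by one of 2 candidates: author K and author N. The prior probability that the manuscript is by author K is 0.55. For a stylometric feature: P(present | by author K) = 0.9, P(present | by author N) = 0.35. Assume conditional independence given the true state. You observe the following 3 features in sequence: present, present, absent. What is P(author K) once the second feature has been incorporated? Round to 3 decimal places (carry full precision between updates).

0.890

After 'present': P(author K) = 0.9·0.5500 / (0.9·0.5500 + 0.35·0.4500) ≈ 0.7586
After 'present': P(author K) = 0.9·0.7586 / (0.9·0.7586 + 0.35·0.2414) ≈ 0.8899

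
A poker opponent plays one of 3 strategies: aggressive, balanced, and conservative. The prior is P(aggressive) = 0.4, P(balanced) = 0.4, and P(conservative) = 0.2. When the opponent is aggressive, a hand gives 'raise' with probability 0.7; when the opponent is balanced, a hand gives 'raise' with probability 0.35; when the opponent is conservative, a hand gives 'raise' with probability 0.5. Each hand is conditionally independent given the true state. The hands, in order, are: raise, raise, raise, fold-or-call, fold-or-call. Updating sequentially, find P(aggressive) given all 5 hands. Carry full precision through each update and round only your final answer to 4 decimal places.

0.4778

Apply Bayes' rule sequentially, carrying P(aggressive) forward.
After 'raise': normaliser = 0.7·0.4000 + 0.35·0.4000 + 0.5·0.2000; P(aggressive) ≈ 0.5385, P(balanced) ≈ 0.2692, P(conservative) ≈ 0.1923
After 'raise': normaliser = 0.7·0.5385 + 0.35·0.2692 + 0.5·0.1923; P(aggressive) ≈ 0.6644, P(balanced) ≈ 0.1661, P(conservative) ≈ 0.1695
After 'raise': normaliser = 0.7·0.6644 + 0.35·0.1661 + 0.5·0.1695; P(aggressive) ≈ 0.7650, P(balanced) ≈ 0.0956, P(conservative) ≈ 0.1394
After 'fold-or-call': normaliser = 0.3·0.7650 + 0.65·0.0956 + 0.5·0.1394; P(aggressive) ≈ 0.6351, P(balanced) ≈ 0.1720, P(conservative) ≈ 0.1929
After 'fold-or-call': normaliser = 0.3·0.6351 + 0.65·0.1720 + 0.5·0.1929; P(aggressive) ≈ 0.4778, P(balanced) ≈ 0.2804, P(conservative) ≈ 0.2418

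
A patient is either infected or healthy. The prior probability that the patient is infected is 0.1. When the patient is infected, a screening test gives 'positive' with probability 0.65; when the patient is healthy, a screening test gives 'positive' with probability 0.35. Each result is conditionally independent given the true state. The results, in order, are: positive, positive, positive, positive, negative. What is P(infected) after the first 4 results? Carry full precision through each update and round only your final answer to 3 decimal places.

After 'positive': P(infected) = 0.65·0.1000 / (0.65·0.1000 + 0.35·0.9000) ≈ 0.1711
After 'positive': P(infected) = 0.65·0.1711 / (0.65·0.1711 + 0.35·0.8289) ≈ 0.2770
After 'positive': P(infected) = 0.65·0.2770 / (0.65·0.2770 + 0.35·0.7230) ≈ 0.4158
After 'positive': P(infected) = 0.65·0.4158 / (0.65·0.4158 + 0.35·0.5842) ≈ 0.5693

0.569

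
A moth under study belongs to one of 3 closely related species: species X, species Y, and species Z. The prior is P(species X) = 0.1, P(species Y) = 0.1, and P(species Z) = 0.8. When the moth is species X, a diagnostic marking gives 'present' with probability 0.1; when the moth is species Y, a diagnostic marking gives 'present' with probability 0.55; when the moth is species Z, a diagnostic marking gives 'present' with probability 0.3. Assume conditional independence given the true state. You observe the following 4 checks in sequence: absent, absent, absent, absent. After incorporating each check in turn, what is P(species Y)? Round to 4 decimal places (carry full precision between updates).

After 'absent': normaliser = 0.9·0.1000 + 0.45·0.1000 + 0.7·0.8000; P(species X) ≈ 0.1295, P(species Y) ≈ 0.0647, P(species Z) ≈ 0.8058
After 'absent': normaliser = 0.9·0.1295 + 0.45·0.0647 + 0.7·0.8058; P(species X) ≈ 0.1642, P(species Y) ≈ 0.0411, P(species Z) ≈ 0.7947
After 'absent': normaliser = 0.9·0.1642 + 0.45·0.0411 + 0.7·0.7947; P(species X) ≈ 0.2045, P(species Y) ≈ 0.0256, P(species Z) ≈ 0.7699
After 'absent': normaliser = 0.9·0.2045 + 0.45·0.0256 + 0.7·0.7699; P(species X) ≈ 0.2506, P(species Y) ≈ 0.0157, P(species Z) ≈ 0.7337

0.0157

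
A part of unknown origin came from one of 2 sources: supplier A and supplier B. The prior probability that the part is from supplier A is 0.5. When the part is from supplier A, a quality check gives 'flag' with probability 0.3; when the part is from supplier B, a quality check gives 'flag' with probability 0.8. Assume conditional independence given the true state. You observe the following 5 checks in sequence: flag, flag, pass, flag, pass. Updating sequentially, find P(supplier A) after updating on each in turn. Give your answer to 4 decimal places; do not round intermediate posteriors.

0.3925

After 'flag': P(supplier A) = 0.3·0.5000 / (0.3·0.5000 + 0.8·0.5000) ≈ 0.2727
After 'flag': P(supplier A) = 0.3·0.2727 / (0.3·0.2727 + 0.8·0.7273) ≈ 0.1233
After 'pass': P(supplier A) = 0.7·0.1233 / (0.7·0.1233 + 0.2·0.8767) ≈ 0.3298
After 'flag': P(supplier A) = 0.3·0.3298 / (0.3·0.3298 + 0.8·0.6702) ≈ 0.1558
After 'pass': P(supplier A) = 0.7·0.1558 / (0.7·0.1558 + 0.2·0.8442) ≈ 0.3925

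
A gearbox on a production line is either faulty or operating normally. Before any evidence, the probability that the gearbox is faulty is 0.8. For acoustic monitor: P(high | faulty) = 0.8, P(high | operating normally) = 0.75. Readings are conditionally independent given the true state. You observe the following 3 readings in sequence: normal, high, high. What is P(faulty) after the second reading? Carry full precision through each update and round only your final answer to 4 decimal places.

After 'normal': P(faulty) = 0.2·0.8000 / (0.2·0.8000 + 0.25·0.2000) ≈ 0.7619
After 'high': P(faulty) = 0.8·0.7619 / (0.8·0.7619 + 0.75·0.2381) ≈ 0.7734

0.7734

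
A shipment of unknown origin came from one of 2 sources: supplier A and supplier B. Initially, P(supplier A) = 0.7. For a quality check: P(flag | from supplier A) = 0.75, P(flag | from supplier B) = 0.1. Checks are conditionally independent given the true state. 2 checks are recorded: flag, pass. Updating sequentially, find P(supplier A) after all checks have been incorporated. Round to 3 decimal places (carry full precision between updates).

After 'flag': P(supplier A) = 0.75·0.7000 / (0.75·0.7000 + 0.1·0.3000) ≈ 0.9459
After 'pass': P(supplier A) = 0.25·0.9459 / (0.25·0.9459 + 0.9·0.0541) ≈ 0.8294

0.829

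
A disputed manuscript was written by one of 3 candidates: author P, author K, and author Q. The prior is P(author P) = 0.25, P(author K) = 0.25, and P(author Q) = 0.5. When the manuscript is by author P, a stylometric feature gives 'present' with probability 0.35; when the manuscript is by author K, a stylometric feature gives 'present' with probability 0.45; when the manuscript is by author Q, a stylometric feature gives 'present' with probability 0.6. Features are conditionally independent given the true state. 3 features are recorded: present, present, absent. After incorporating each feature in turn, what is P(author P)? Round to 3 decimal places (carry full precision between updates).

0.166

After 'present': normaliser = 0.35·0.2500 + 0.45·0.2500 + 0.6·0.5000; P(author P) ≈ 0.1750, P(author K) ≈ 0.2250, P(author Q) ≈ 0.6000
After 'present': normaliser = 0.35·0.1750 + 0.45·0.2250 + 0.6·0.6000; P(author P) ≈ 0.1172, P(author K) ≈ 0.1938, P(author Q) ≈ 0.6890
After 'absent': normaliser = 0.65·0.1172 + 0.55·0.1938 + 0.4·0.6890; P(author P) ≈ 0.1662, P(author K) ≈ 0.2325, P(author Q) ≈ 0.6013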